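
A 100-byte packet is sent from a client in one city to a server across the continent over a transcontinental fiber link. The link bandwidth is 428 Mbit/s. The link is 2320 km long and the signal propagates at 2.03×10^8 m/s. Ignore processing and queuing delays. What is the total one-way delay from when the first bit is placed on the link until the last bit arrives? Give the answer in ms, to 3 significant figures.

11.4 ms

L = 100 × 8 = 800 bits.
Transmission delay = L/R = 800 / 428000000 = 0.00186916 ms.
Propagation delay = d/s = 2320000 m / 2.03e+08 m/s = 11.4286 ms.
Total = 11.4 ms.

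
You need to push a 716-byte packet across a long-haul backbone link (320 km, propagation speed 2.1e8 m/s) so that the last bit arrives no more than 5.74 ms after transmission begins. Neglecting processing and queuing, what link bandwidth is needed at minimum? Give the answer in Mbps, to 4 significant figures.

L = 5728 bits.
Propagation delay = 320000 / 210000000 = 1.52381 ms.
Transmission budget = 5.74 − 1.52381 = 4.21619 ms.
R ≥ L / t_tx = 5728 bits / 0.00421619 s = 1.359 Mbps.

1.359 Mbps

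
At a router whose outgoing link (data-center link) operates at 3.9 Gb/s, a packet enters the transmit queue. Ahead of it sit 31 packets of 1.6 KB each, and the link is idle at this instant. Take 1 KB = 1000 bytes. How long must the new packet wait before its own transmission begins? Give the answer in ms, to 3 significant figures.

0.102 ms

Each queued packet: L/R = 12800/3900000000 = 0.00328205 ms.
31 queued → 0.101744 ms.
Queuing delay = 0.102 ms.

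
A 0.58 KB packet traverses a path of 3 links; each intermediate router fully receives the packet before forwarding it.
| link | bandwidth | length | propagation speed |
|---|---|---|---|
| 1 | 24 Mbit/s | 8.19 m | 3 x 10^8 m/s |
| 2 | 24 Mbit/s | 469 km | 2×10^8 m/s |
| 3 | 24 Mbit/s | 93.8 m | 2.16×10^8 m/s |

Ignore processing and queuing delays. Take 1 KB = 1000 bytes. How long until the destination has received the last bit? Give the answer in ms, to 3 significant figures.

L = 4640 bits.
Transmission delay per hop = L/R = 4640/24000000 = 0.193333 ms; 3 hops → 0.58 ms.
Propagation delays (d/s per hop): 2.73e-05, 2.345, 0.000434259 ms; sum = 2.34546 ms.
End-to-end = 2.93 ms.

2.93 ms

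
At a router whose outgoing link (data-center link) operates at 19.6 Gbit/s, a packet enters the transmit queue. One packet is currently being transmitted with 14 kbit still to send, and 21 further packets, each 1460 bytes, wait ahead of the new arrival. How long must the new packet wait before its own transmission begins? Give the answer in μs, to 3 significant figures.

13.2 μs

Each queued packet: L/R = 11680/19600000000 = 0.595918 μs.
21 queued → 12.5143 μs.
Plus remaining 14000 bits of current packet: 0.714286 μs.
Queuing delay = 13.2 μs.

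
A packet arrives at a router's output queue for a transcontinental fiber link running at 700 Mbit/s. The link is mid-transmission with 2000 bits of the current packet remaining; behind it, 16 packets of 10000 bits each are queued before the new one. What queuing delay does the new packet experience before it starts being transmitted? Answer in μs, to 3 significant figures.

231 μs

Each queued packet: L/R = 10000/700000000 = 14.2857 μs.
16 queued → 228.571 μs.
Plus remaining 2000 bits of current packet: 2.85714 μs.
Queuing delay = 231 μs.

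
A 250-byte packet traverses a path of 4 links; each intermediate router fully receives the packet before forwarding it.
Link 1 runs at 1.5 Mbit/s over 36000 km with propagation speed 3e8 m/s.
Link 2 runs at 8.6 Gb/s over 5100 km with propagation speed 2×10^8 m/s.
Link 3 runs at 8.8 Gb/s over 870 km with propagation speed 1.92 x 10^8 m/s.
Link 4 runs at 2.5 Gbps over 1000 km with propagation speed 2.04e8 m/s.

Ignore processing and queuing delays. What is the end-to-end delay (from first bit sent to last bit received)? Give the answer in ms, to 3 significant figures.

156 ms

L = 250 × 8 = 2000 bits.
Transmission delays (L/R per hop): 1.33333, 0.000232558, 0.000227273, 0.0008 ms; sum = 1.33459 ms.
Propagation delays (d/s per hop): 120, 25.5, 4.53125, 4.90196 ms; sum = 154.933 ms.
End-to-end = 156 ms.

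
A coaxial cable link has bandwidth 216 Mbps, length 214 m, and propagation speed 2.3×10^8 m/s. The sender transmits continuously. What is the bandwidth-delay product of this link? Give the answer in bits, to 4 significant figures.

201.0 bits

Propagation delay = 214 / 2.3e+08 = 9.30435e-07 s.
BDP = R × t_prop = 216000000 × 9.30435e-07 = 200.974 bits.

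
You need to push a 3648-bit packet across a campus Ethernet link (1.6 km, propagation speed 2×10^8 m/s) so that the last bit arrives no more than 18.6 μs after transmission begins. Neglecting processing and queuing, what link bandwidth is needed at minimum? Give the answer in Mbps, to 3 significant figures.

344 Mbps

Propagation delay = 1600 / 200000000 = 8 μs.
Transmission budget = 18.6 − 8 = 10.6 μs.
R ≥ L / t_tx = 3648 bits / 1.06e-05 s = 344 Mbps.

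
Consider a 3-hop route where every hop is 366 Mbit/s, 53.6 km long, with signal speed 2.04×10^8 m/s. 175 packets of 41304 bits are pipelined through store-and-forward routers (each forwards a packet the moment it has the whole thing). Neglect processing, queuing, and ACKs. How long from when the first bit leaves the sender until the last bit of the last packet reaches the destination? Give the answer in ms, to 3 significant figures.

20.8 ms

Per-hop transmission t_tx = L/R = 41304/366000000 = 0.112852 ms.
Per-hop propagation t_prop = 53600/204000000 = 0.262745 ms.
Pipeline fill: first packet needs 3·t_tx to clear all hops; remaining 174 packets each add one t_tx.
Total = (3+175-1)·t_tx + 3·t_prop = 177·0.112852 + 3·0.262745 = 20.8 ms.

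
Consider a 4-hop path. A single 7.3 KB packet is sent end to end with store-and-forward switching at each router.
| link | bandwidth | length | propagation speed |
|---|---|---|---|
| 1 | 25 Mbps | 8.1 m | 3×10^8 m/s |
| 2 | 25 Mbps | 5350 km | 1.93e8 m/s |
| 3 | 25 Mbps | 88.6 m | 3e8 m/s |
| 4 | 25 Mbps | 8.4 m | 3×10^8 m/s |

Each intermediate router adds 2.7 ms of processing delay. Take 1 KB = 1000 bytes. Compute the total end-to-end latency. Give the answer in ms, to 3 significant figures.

45.2 ms

L = 58400 bits.
Transmission delay per hop = L/R = 58400/25000000 = 2.336 ms; 4 hops → 9.344 ms.
Propagation delays (d/s per hop): 2.7e-05, 27.7202, 0.000295333, 2.8e-05 ms; sum = 27.7206 ms.
Processing at 3 router(s): 3 × 2.7 ms = 8.1 ms.
End-to-end = 45.2 ms.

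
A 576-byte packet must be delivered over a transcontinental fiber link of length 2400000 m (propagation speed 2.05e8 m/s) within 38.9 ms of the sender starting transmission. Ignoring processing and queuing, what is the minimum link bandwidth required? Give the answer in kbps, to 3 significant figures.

L = 4608 bits.
Propagation delay = 2400000 / 2.05e+08 = 11.7073 ms.
Transmission budget = 38.9 − 11.7073 = 27.1927 ms.
R ≥ L / t_tx = 4608 bits / 0.0271927 s = 169 kbps.

169 kbps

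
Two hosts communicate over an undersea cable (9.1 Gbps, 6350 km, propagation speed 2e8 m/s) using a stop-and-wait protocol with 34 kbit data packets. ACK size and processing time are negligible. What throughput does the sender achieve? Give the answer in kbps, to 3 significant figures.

535 kbps

t_tx = L/R = 34000/9100000000 = 3.73626e-06 s.
t_prop = 6350000/200000000 = 0.03175 s; RTT = 0.0635 s.
Cycle = t_tx + RTT = 0.0635037 s.
Throughput = L / cycle = 34000 / 0.0635037 = 535 kbps.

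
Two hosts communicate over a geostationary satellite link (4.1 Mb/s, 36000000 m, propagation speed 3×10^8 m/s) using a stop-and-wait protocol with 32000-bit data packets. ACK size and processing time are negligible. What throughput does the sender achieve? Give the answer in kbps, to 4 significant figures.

129.1 kbps

t_tx = L/R = 32000/4.1e+06 = 0.00780488 s.
t_prop = 36000000/300000000 = 0.12 s; RTT = 0.24 s.
Cycle = t_tx + RTT = 0.247805 s.
Throughput = L / cycle = 32000 / 0.247805 = 129.1 kbps.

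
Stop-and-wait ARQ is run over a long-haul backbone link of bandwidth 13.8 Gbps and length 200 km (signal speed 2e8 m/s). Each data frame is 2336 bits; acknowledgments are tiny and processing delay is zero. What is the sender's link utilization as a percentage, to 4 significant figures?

t_tx = L/R = 2336/13800000000 = 1.69275e-07 s.
t_prop = 200000/200000000 = 0.001 s; RTT = 0.002 s.
Cycle = t_tx + RTT = 0.00200017 s.
Utilization = t_tx / cycle = 1.69275e-07/0.00200017 = 0.008463 %.

0.008463 %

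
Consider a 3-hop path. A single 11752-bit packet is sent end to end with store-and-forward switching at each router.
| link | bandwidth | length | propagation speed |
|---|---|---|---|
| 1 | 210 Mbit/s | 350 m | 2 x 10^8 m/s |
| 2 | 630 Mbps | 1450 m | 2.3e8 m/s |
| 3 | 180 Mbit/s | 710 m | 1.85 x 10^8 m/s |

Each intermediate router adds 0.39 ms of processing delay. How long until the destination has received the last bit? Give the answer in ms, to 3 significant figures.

0.932 ms

Transmission delays (L/R per hop): 0.0559619, 0.018654, 0.0652889 ms; sum = 0.139905 ms.
Propagation delays (d/s per hop): 0.00175, 0.00630435, 0.00383784 ms; sum = 0.0118922 ms.
Processing at 2 router(s): 2 × 0.39 ms = 0.78 ms.
End-to-end = 0.932 ms.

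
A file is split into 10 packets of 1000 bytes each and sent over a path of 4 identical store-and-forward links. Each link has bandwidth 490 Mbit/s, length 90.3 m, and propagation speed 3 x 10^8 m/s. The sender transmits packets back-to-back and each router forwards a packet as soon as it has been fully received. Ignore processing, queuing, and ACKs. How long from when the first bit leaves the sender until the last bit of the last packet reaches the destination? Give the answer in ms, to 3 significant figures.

0.213 ms

Per-hop transmission t_tx = L/R = 8000/490000000 = 0.0163265 ms.
Per-hop propagation t_prop = 90.3/300000000 = 0.000301 ms.
Pipeline fill: first packet needs 4·t_tx to clear all hops; remaining 9 packets each add one t_tx.
Total = (4+10-1)·t_tx + 4·t_prop = 13·0.0163265 + 4·0.000301 = 0.213 ms.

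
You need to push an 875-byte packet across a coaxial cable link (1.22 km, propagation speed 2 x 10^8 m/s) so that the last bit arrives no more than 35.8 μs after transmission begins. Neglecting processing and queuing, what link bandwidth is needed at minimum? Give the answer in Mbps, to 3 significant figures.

236 Mbps

L = 7000 bits.
Propagation delay = 1220 / 200000000 = 6.1 μs.
Transmission budget = 35.8 − 6.1 = 29.7 μs.
R ≥ L / t_tx = 7000 bits / 2.97e-05 s = 236 Mbps.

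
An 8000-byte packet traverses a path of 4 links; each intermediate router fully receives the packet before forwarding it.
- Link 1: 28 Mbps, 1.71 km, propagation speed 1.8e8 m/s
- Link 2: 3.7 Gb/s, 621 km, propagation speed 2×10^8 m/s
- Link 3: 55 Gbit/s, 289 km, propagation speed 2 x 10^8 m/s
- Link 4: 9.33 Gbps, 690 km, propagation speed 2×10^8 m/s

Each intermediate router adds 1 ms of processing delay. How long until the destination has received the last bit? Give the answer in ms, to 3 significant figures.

13.3 ms

L = 8000 × 8 = 64000 bits.
Transmission delays (L/R per hop): 2.28571, 0.0172973, 0.00116364, 0.00685959 ms; sum = 2.31103 ms.
Propagation delays (d/s per hop): 0.0095, 3.105, 1.445, 3.45 ms; sum = 8.0095 ms.
Processing at 3 router(s): 3 × 1 ms = 3 ms.
End-to-end = 13.3 ms.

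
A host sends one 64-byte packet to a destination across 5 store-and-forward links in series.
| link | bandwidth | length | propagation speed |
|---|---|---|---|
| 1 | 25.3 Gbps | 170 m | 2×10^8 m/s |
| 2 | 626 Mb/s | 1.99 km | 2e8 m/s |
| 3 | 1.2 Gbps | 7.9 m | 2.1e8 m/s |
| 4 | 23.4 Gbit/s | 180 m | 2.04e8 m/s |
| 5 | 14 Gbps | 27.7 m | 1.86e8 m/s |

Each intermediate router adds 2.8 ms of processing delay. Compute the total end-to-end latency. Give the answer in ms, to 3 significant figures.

L = 64 × 8 = 512 bits.
Transmission delays (L/R per hop): 2.02372e-05, 0.000817891, 0.000426667, 2.18803e-05, 3.65714e-05 ms; sum = 0.00132325 ms.
Propagation delays (d/s per hop): 0.00085, 0.00995, 3.7619e-05, 0.000882353, 0.000148925 ms; sum = 0.0118689 ms.
Processing at 4 router(s): 4 × 2.8 ms = 11.2 ms.
End-to-end = 11.2 ms.

11.2 ms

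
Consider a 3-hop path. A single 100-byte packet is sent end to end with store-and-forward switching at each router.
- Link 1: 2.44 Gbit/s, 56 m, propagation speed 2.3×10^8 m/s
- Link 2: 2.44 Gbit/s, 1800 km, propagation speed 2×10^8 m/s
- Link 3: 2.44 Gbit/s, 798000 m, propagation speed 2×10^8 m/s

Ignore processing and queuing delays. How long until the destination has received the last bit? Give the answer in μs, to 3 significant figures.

L = 100 × 8 = 800 bits.
Transmission delay per hop = L/R = 800/2440000000 = 0.327869 μs; 3 hops → 0.983607 μs.
Propagation delays (d/s per hop): 0.243478, 9000, 3990 μs; sum = 12990.2 μs.
End-to-end = 13000 μs.

13000 μs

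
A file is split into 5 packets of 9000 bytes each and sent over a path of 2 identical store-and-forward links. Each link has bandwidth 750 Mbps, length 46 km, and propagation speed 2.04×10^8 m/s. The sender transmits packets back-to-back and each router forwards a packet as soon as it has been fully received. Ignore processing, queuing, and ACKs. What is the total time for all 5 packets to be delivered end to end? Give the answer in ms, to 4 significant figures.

1.027 ms

Per-hop transmission t_tx = L/R = 72000/750000000 = 0.096 ms.
Per-hop propagation t_prop = 46000/204000000 = 0.22549 ms.
Pipeline fill: first packet needs 2·t_tx to clear all hops; remaining 4 packets each add one t_tx.
Total = (2+5-1)·t_tx + 2·t_prop = 6·0.096 + 2·0.22549 = 1.027 ms.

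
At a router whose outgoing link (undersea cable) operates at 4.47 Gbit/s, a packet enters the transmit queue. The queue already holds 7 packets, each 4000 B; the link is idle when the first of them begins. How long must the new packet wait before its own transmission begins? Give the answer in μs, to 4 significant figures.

50.11 μs

Each queued packet: L/R = 32000/4470000000 = 7.15884 μs.
7 queued → 50.1119 μs.
Queuing delay = 50.11 μs.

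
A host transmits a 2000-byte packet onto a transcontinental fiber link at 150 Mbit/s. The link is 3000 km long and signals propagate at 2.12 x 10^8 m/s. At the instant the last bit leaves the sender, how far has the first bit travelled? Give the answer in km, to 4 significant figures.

t_tx = L/R = 16000/150000000 = 0.000106667 s.
Distance = s × t_tx = 212000000 × 0.000106667 = 22.61 km.

22.61 km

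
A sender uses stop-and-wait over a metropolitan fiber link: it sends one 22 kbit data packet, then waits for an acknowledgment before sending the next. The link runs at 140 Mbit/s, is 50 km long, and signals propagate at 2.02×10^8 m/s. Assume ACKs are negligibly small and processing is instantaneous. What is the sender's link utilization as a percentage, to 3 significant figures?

24.1 %

t_tx = L/R = 22000/140000000 = 0.000157143 s.
t_prop = 50000/202000000 = 0.000247525 s; RTT = 0.00049505 s.
Cycle = t_tx + RTT = 0.000652192 s.
Utilization = t_tx / cycle = 0.000157143/0.000652192 = 24.1 %.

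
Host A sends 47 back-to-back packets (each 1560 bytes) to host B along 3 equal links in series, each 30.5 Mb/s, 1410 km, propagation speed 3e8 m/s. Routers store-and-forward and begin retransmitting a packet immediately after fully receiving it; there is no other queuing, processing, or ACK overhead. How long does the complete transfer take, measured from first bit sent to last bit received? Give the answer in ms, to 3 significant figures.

34.1 ms

Per-hop transmission t_tx = L/R = 12480/30500000 = 0.40918 ms.
Per-hop propagation t_prop = 1410000/300000000 = 4.7 ms.
Pipeline fill: first packet needs 3·t_tx to clear all hops; remaining 46 packets each add one t_tx.
Total = (3+47-1)·t_tx + 3·t_prop = 49·0.40918 + 3·4.7 = 34.1 ms.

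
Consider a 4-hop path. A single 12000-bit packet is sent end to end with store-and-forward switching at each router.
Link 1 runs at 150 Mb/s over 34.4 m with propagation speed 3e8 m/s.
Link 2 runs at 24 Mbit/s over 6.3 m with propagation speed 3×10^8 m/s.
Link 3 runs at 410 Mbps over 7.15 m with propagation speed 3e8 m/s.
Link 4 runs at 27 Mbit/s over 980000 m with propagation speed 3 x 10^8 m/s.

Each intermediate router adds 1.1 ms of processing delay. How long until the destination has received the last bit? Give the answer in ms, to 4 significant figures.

7.621 ms

Transmission delays (L/R per hop): 0.08, 0.5, 0.0292683, 0.444444 ms; sum = 1.05371 ms.
Propagation delays (d/s per hop): 0.000114667, 2.1e-05, 2.38333e-05, 3.26667 ms; sum = 3.26683 ms.
Processing at 3 router(s): 3 × 1.1 ms = 3.3 ms.
End-to-end = 7.621 ms.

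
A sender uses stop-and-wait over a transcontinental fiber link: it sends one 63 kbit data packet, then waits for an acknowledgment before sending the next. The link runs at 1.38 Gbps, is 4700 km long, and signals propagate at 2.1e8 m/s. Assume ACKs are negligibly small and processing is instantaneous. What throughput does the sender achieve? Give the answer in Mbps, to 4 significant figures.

1.406 Mbps

t_tx = L/R = 63000/1380000000 = 4.56522e-05 s.
t_prop = 4700000/210000000 = 0.022381 s; RTT = 0.0447619 s.
Cycle = t_tx + RTT = 0.0448076 s.
Throughput = L / cycle = 63000 / 0.0448076 = 1.406 Mbps.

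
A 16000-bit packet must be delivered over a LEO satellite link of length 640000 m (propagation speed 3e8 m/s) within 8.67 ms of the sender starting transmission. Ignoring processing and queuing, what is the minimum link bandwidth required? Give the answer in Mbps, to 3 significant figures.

Propagation delay = 640000 / 300000000 = 2.13333 ms.
Transmission budget = 8.67 − 2.13333 = 6.53667 ms.
R ≥ L / t_tx = 16000 bits / 0.00653667 s = 2.45 Mbps.

2.45 Mbps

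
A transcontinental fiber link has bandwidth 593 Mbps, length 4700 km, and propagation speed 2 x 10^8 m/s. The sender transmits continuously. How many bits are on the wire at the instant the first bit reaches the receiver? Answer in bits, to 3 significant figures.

Propagation delay = 4700000 / 200000000 = 0.0235 s.
BDP = R × t_prop = 593000000 × 0.0235 = 13935500 bits.

13900000 bits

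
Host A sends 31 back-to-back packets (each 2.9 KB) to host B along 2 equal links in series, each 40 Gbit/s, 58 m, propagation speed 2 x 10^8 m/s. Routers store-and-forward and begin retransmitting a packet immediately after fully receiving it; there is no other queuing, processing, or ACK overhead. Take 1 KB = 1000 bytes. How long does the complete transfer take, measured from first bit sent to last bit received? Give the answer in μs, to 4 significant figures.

19.14 μs

Per-hop transmission t_tx = L/R = 23200/40000000000 = 0.58 μs.
Per-hop propagation t_prop = 58/200000000 = 0.29 μs.
Pipeline fill: first packet needs 2·t_tx to clear all hops; remaining 30 packets each add one t_tx.
Total = (2+31-1)·t_tx + 2·t_prop = 32·0.58 + 2·0.29 = 19.14 μs.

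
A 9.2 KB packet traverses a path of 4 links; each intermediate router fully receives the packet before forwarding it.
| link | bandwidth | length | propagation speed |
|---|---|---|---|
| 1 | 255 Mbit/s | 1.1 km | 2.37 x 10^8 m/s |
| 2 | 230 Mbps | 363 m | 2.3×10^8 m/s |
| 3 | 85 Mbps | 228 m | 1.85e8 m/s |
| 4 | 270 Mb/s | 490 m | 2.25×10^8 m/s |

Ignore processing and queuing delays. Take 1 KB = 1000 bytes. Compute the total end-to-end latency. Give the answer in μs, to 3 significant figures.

1760 μs

L = 73600 bits.
Transmission delays (L/R per hop): 288.627, 320, 865.882, 272.593 μs; sum = 1747.1 μs.
Propagation delays (d/s per hop): 4.64135, 1.57826, 1.23243, 2.17778 μs; sum = 9.62982 μs.
End-to-end = 1760 μs.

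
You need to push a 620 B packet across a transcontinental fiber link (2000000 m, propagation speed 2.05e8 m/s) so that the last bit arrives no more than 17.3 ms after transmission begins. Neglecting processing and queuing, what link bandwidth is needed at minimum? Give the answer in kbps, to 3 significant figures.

L = 4960 bits.
Propagation delay = 2000000 / 2.05e+08 = 9.7561 ms.
Transmission budget = 17.3 − 9.7561 = 7.5439 ms.
R ≥ L / t_tx = 4960 bits / 0.0075439 s = 657 kbps.

657 kbps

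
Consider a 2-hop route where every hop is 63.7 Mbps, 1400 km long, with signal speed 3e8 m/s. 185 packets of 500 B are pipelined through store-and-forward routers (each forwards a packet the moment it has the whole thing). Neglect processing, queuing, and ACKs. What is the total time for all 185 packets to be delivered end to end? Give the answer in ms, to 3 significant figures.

Per-hop transmission t_tx = L/R = 4000/63700000 = 0.0627943 ms.
Per-hop propagation t_prop = 1400000/300000000 = 4.66667 ms.
Pipeline fill: first packet needs 2·t_tx to clear all hops; remaining 184 packets each add one t_tx.
Total = (2+185-1)·t_tx + 2·t_prop = 186·0.0627943 + 2·4.66667 = 21.0 ms.

21.0 ms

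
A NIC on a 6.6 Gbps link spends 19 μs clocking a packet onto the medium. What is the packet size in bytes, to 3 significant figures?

L = R × t_tx = 6600000000 b/s × 1.9e-05 s = 125400 bits.
In bytes: 125400 / 8 = 15700 bytes.

15700 bytes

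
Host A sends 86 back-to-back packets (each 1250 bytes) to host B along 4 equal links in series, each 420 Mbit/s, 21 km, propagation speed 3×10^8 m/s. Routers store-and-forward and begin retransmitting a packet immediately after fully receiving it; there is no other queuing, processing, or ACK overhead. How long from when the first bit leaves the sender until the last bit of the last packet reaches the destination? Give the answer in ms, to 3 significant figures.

Per-hop transmission t_tx = L/R = 10000/420000000 = 0.0238095 ms.
Per-hop propagation t_prop = 21000/300000000 = 0.07 ms.
Pipeline fill: first packet needs 4·t_tx to clear all hops; remaining 85 packets each add one t_tx.
Total = (4+86-1)·t_tx + 4·t_prop = 89·0.0238095 + 4·0.07 = 2.40 ms.

2.40 ms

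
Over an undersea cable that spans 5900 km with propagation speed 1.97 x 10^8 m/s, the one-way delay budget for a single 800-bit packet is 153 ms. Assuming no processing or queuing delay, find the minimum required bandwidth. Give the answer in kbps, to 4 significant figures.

Propagation delay = 5900000 / 197000000 = 29.9492 ms.
Transmission budget = 153 − 29.9492 = 123.051 ms.
R ≥ L / t_tx = 800 bits / 0.123051 s = 6.501 kbps.

6.501 kbps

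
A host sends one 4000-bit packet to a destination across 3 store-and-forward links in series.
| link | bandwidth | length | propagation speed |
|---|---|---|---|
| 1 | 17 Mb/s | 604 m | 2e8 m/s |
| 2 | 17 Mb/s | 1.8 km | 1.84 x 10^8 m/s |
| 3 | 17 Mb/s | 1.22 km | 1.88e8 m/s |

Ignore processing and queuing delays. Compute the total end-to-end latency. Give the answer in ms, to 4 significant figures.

Transmission delay per hop = L/R = 4000/17000000 = 0.235294 ms; 3 hops → 0.705882 ms.
Propagation delays (d/s per hop): 0.00302, 0.00978261, 0.00648936 ms; sum = 0.019292 ms.
End-to-end = 0.7252 ms.

0.7252 ms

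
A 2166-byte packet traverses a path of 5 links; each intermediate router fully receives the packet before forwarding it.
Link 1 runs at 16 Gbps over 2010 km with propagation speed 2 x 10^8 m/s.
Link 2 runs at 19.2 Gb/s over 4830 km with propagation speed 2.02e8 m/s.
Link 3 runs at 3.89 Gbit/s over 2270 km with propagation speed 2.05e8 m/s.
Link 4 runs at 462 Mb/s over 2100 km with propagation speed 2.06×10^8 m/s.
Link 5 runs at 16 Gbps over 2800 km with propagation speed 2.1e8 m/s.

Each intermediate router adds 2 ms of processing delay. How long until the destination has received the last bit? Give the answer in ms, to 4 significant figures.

76.61 ms

L = 2166 × 8 = 17328 bits.
Transmission delays (L/R per hop): 0.001083, 0.0009025, 0.0044545, 0.0375065, 0.001083 ms; sum = 0.0450295 ms.
Propagation delays (d/s per hop): 10.05, 23.9109, 11.0732, 10.1942, 13.3333 ms; sum = 68.5616 ms.
Processing at 4 router(s): 4 × 2 ms = 8 ms.
End-to-end = 76.61 ms.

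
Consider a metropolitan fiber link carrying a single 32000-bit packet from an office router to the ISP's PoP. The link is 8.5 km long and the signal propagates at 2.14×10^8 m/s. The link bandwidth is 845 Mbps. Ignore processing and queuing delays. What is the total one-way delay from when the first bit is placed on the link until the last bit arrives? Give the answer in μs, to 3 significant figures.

77.6 μs

Transmission delay = L/R = 32000 / 845000000 = 37.8698 μs.
Propagation delay = d/s = 8500 m / 214000000 m/s = 39.7196 μs.
Total = 77.6 μs.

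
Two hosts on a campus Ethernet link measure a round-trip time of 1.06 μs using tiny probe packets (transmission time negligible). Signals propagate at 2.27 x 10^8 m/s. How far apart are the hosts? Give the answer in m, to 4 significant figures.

120.3 m

One-way propagation = RTT/2 = 0.53 μs.
d = s × t = 227000000 × 5.3e-07 = 120.3 m.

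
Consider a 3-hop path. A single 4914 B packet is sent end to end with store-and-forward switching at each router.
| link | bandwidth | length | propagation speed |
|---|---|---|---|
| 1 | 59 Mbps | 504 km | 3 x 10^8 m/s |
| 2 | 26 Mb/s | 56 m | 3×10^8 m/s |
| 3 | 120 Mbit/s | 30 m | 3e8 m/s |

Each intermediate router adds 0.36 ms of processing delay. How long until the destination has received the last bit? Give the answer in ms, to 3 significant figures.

4.91 ms

L = 4914 × 8 = 39312 bits.
Transmission delays (L/R per hop): 0.666305, 1.512, 0.3276 ms; sum = 2.50591 ms.
Propagation delays (d/s per hop): 1.68, 0.000186667, 0.0001 ms; sum = 1.68029 ms.
Processing at 2 router(s): 2 × 0.36 ms = 0.72 ms.
End-to-end = 4.91 ms.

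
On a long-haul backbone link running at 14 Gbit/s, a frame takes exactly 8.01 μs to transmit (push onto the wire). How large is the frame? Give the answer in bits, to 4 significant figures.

112100 bits

L = R × t_tx = 14000000000 b/s × 8.01e-06 s = 112140 bits.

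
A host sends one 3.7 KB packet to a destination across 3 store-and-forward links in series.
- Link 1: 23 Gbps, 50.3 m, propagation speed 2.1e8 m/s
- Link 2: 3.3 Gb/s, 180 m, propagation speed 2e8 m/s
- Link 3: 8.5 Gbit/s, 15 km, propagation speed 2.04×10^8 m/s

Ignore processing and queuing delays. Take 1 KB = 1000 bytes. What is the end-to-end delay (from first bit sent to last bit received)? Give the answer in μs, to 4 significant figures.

88.41 μs

L = 29600 bits.
Transmission delays (L/R per hop): 1.28696, 8.9697, 3.48235 μs; sum = 13.739 μs.
Propagation delays (d/s per hop): 0.239524, 0.9, 73.5294 μs; sum = 74.6689 μs.
End-to-end = 88.41 μs.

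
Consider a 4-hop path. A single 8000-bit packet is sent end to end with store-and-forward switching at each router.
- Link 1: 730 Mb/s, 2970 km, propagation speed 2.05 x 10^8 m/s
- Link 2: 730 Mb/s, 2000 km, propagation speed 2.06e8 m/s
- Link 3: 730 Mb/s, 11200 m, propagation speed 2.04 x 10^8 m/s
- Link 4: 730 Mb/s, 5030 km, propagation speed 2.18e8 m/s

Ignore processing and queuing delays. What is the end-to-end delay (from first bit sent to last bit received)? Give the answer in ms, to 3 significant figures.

47.4 ms

Transmission delay per hop = L/R = 8000/730000000 = 0.0109589 ms; 4 hops → 0.0438356 ms.
Propagation delays (d/s per hop): 14.4878, 9.70874, 0.054902, 23.0734 ms; sum = 47.3248 ms.
End-to-end = 47.4 ms.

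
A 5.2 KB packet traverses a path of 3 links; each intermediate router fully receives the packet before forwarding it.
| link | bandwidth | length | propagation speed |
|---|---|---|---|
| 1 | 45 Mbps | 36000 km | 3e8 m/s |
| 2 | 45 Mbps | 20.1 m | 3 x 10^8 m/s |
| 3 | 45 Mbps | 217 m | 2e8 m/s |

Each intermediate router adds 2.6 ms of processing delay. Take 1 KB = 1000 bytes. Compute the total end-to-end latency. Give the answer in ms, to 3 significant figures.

128 ms

L = 41600 bits.
Transmission delay per hop = L/R = 41600/45000000 = 0.924444 ms; 3 hops → 2.77333 ms.
Propagation delays (d/s per hop): 120, 6.7e-05, 0.001085 ms; sum = 120.001 ms.
Processing at 2 router(s): 2 × 2.6 ms = 5.2 ms.
End-to-end = 128 ms.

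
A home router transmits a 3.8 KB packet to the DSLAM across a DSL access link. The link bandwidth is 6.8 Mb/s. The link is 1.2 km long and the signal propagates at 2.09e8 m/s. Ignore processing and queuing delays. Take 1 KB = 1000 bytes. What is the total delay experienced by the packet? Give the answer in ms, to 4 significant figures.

L = 30400 bits.
Transmission delay = L/R = 30400 / 6800000 = 4.47059 ms.
Propagation delay = d/s = 1200 m / 209000000 m/s = 0.00574163 ms.
Total = 4.476 ms.

4.476 ms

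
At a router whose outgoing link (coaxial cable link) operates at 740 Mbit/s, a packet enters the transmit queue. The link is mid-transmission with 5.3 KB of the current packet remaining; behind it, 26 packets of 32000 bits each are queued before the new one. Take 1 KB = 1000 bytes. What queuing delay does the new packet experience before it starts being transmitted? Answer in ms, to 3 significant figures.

1.18 ms

Each queued packet: L/R = 32000/740000000 = 0.0432432 ms.
26 queued → 1.12432 ms.
Plus remaining 42400 bits of current packet: 0.0572973 ms.
Queuing delay = 1.18 ms.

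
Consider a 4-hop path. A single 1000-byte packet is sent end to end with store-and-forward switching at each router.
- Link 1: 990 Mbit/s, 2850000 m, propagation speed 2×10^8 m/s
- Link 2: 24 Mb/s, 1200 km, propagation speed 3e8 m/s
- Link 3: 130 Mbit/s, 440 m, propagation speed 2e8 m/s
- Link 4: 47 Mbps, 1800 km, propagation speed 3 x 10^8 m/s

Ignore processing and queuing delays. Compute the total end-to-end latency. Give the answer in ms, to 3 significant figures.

24.8 ms

L = 1000 × 8 = 8000 bits.
Transmission delays (L/R per hop): 0.00808081, 0.333333, 0.0615385, 0.170213 ms; sum = 0.573165 ms.
Propagation delays (d/s per hop): 14.25, 4, 0.0022, 6 ms; sum = 24.2522 ms.
End-to-end = 24.8 ms.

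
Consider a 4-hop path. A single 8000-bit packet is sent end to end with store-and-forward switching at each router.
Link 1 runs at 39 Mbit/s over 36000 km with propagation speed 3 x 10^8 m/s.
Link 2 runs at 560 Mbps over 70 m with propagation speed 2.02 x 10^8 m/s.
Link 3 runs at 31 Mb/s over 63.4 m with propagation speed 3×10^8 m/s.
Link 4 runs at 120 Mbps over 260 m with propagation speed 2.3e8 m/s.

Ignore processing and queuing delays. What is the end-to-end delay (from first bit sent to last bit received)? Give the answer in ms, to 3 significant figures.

121 ms

Transmission delays (L/R per hop): 0.205128, 0.0142857, 0.258065, 0.0666667 ms; sum = 0.544145 ms.
Propagation delays (d/s per hop): 120, 0.000346535, 0.000211333, 0.00113043 ms; sum = 120.002 ms.
End-to-end = 121 ms.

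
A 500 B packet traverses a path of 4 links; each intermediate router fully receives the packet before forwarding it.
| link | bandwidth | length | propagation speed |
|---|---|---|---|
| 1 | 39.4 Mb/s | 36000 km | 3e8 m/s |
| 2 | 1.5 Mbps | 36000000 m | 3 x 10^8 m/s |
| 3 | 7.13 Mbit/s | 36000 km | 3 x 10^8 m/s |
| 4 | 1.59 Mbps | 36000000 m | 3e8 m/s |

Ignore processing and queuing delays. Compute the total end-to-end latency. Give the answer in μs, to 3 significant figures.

486000 μs

L = 500 × 8 = 4000 bits.
Transmission delays (L/R per hop): 101.523, 2666.67, 561.01, 2515.72 μs; sum = 5844.92 μs.
Propagation delays (d/s per hop): 120000, 120000, 120000, 120000 μs; sum = 480000 μs.
End-to-end = 486000 μs.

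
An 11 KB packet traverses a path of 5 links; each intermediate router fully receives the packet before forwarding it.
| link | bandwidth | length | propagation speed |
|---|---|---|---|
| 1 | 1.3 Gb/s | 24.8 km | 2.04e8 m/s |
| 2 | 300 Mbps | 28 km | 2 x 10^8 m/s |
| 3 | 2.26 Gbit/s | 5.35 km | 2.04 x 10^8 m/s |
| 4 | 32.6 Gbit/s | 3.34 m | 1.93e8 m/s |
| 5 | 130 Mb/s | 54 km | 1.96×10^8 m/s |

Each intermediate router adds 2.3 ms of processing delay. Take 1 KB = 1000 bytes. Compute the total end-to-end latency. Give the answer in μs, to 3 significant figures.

L = 88000 bits.
Transmission delays (L/R per hop): 67.6923, 293.333, 38.9381, 2.69939, 676.923 μs; sum = 1079.59 μs.
Propagation delays (d/s per hop): 121.569, 140, 26.2255, 0.0173057, 275.51 μs; sum = 563.322 μs.
Processing at 4 router(s): 4 × 2.3 ms = 9200 μs.
End-to-end = 10800 μs.

10800 μs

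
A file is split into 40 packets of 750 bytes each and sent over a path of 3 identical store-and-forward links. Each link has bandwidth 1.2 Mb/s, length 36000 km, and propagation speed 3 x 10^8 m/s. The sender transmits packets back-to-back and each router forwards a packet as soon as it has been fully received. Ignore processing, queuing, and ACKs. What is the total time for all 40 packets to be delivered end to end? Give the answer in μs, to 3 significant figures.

570000 μs

Per-hop transmission t_tx = L/R = 6000/1200000 = 5000 μs.
Per-hop propagation t_prop = 36000000/300000000 = 120000 μs.
Pipeline fill: first packet needs 3·t_tx to clear all hops; remaining 39 packets each add one t_tx.
Total = (3+40-1)·t_tx + 3·t_prop = 42·5000 + 3·120000 = 570000 μs.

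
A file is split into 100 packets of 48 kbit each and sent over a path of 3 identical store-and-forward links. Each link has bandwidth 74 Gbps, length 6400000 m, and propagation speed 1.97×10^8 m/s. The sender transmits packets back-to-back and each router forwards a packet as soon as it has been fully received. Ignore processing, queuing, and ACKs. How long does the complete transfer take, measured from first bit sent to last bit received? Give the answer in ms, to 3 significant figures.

Per-hop transmission t_tx = L/R = 48000/74000000000 = 0.000648649 ms.
Per-hop propagation t_prop = 6400000/197000000 = 32.4873 ms.
Pipeline fill: first packet needs 3·t_tx to clear all hops; remaining 99 packets each add one t_tx.
Total = (3+100-1)·t_tx + 3·t_prop = 102·0.000648649 + 3·32.4873 = 97.5 ms.

97.5 ms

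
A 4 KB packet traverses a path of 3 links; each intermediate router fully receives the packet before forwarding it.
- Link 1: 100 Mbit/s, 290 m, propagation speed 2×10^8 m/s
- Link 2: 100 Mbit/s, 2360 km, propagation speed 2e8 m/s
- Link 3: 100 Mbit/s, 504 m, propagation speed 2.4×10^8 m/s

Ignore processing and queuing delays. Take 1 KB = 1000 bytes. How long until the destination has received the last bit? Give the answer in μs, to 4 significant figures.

L = 32000 bits.
Transmission delay per hop = L/R = 32000/100000000 = 320 μs; 3 hops → 960 μs.
Propagation delays (d/s per hop): 1.45, 11800, 2.1 μs; sum = 11803.6 μs.
End-to-end = 12760 μs.

12760 μs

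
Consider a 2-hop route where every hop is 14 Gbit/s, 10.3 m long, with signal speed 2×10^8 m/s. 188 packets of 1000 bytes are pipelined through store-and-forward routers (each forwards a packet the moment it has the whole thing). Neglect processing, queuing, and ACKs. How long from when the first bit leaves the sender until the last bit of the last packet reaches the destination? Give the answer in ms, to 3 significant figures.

Per-hop transmission t_tx = L/R = 8000/14000000000 = 0.000571429 ms.
Per-hop propagation t_prop = 10.3/200000000 = 5.15e-05 ms.
Pipeline fill: first packet needs 2·t_tx to clear all hops; remaining 187 packets each add one t_tx.
Total = (2+188-1)·t_tx + 2·t_prop = 189·0.000571429 + 2·5.15e-05 = 0.108 ms.

0.108 ms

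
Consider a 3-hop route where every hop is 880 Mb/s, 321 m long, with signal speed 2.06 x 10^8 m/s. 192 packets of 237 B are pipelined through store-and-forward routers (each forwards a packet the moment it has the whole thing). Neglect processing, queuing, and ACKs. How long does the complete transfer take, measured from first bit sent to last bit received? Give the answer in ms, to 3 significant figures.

Per-hop transmission t_tx = L/R = 1896/880000000 = 0.00215455 ms.
Per-hop propagation t_prop = 321/206000000 = 0.00155825 ms.
Pipeline fill: first packet needs 3·t_tx to clear all hops; remaining 191 packets each add one t_tx.
Total = (3+192-1)·t_tx + 3·t_prop = 194·0.00215455 + 3·0.00155825 = 0.423 ms.

0.423 ms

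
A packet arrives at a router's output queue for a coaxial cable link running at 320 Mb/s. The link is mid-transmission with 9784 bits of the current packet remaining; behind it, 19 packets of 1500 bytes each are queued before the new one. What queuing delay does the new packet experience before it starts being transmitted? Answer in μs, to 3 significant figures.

743 μs

Each queued packet: L/R = 12000/320000000 = 37.5 μs.
19 queued → 712.5 μs.
Plus remaining 9784 bits of current packet: 30.575 μs.
Queuing delay = 743 μs.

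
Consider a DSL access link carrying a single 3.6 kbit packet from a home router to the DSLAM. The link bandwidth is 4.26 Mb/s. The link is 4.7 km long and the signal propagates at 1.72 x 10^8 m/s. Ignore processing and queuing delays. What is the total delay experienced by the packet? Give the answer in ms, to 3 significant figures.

0.872 ms

L = 3600 bits.
Transmission delay = L/R = 3600 / 4260000 = 0.84507 ms.
Propagation delay = d/s = 4700 m / 172000000 m/s = 0.0273256 ms.
Total = 0.872 ms.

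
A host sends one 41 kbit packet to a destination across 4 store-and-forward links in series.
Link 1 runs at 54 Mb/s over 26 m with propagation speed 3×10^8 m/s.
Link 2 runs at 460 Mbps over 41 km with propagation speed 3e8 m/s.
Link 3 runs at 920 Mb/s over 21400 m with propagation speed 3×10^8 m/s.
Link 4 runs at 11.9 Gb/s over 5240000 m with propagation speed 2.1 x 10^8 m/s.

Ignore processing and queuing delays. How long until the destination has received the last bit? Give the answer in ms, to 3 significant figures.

26.1 ms

L = 41000 bits.
Transmission delays (L/R per hop): 0.759259, 0.0891304, 0.0445652, 0.00344538 ms; sum = 0.8964 ms.
Propagation delays (d/s per hop): 8.66667e-05, 0.136667, 0.0713333, 24.9524 ms; sum = 25.1605 ms.
End-to-end = 26.1 ms.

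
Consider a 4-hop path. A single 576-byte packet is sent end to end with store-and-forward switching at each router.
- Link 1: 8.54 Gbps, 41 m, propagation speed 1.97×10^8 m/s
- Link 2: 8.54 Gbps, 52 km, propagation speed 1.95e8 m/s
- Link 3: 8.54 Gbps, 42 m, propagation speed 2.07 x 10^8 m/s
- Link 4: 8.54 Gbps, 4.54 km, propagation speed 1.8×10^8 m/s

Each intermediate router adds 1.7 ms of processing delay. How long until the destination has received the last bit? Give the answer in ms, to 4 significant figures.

5.394 ms

L = 576 × 8 = 4608 bits.
Transmission delay per hop = L/R = 4608/8.54e+09 = 0.000539578 ms; 4 hops → 0.00215831 ms.
Propagation delays (d/s per hop): 0.000208122, 0.266667, 0.000202899, 0.0252222 ms; sum = 0.2923 ms.
Processing at 3 router(s): 3 × 1.7 ms = 5.1 ms.
End-to-end = 5.394 ms.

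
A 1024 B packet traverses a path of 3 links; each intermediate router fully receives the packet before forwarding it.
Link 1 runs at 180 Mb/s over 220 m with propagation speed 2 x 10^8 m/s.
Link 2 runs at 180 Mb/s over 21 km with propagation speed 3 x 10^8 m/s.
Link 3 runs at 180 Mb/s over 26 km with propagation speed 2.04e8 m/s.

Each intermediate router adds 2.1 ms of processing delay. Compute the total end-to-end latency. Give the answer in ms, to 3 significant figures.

L = 1024 × 8 = 8192 bits.
Transmission delay per hop = L/R = 8192/180000000 = 0.0455111 ms; 3 hops → 0.136533 ms.
Propagation delays (d/s per hop): 0.0011, 0.07, 0.127451 ms; sum = 0.198551 ms.
Processing at 2 router(s): 2 × 2.1 ms = 4.2 ms.
End-to-end = 4.54 ms.

4.54 ms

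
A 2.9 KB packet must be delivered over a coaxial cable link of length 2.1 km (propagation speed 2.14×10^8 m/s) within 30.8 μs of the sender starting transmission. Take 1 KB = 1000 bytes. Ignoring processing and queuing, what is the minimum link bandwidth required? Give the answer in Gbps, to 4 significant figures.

1.105 Gbps

L = 23200 bits.
Propagation delay = 2100 / 214000000 = 9.81308 μs.
Transmission budget = 30.8 − 9.81308 = 20.9869 μs.
R ≥ L / t_tx = 23200 bits / 2.09869e-05 s = 1.105 Gbps.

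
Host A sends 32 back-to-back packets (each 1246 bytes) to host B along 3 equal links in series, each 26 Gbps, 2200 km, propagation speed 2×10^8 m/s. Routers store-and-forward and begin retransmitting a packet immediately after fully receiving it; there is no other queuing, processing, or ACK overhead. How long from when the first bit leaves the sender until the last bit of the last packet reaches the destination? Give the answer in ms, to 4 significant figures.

Per-hop transmission t_tx = L/R = 9968/26000000000 = 0.000383385 ms.
Per-hop propagation t_prop = 2200000/200000000 = 11 ms.
Pipeline fill: first packet needs 3·t_tx to clear all hops; remaining 31 packets each add one t_tx.
Total = (3+32-1)·t_tx + 3·t_prop = 34·0.000383385 + 3·11 = 33.01 ms.

33.01 ms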